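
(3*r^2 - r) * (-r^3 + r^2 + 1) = -3*r^5 + 4*r^4 - r^3 + 3*r^2 - r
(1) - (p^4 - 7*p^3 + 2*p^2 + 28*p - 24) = -p^4 + 7*p^3 - 2*p^2 - 28*p + 25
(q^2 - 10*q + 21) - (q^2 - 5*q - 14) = 35 - 5*q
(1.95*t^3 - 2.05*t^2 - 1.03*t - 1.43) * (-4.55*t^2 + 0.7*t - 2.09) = -8.8725*t^5 + 10.6925*t^4 - 0.824*t^3 + 10.07*t^2 + 1.1517*t + 2.9887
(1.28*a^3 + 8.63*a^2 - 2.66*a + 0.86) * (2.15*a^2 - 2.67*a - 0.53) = 2.752*a^5 + 15.1369*a^4 - 29.4395*a^3 + 4.3773*a^2 - 0.8864*a - 0.4558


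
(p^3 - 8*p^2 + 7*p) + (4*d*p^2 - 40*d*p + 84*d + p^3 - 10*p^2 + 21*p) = 4*d*p^2 - 40*d*p + 84*d + 2*p^3 - 18*p^2 + 28*p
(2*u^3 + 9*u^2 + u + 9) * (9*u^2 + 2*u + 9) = 18*u^5 + 85*u^4 + 45*u^3 + 164*u^2 + 27*u + 81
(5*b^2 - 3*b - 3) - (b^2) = 4*b^2 - 3*b - 3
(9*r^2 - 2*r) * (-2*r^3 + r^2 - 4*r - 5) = -18*r^5 + 13*r^4 - 38*r^3 - 37*r^2 + 10*r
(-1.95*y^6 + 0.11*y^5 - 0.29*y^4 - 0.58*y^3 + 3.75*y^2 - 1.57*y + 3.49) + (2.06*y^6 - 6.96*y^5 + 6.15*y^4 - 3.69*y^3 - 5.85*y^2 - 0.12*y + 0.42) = 0.11*y^6 - 6.85*y^5 + 5.86*y^4 - 4.27*y^3 - 2.1*y^2 - 1.69*y + 3.91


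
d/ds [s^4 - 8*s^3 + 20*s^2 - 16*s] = 4*s^3 - 24*s^2 + 40*s - 16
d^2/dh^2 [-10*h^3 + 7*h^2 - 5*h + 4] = 14 - 60*h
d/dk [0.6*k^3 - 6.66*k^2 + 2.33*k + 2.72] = 1.8*k^2 - 13.32*k + 2.33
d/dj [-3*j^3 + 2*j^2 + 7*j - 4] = -9*j^2 + 4*j + 7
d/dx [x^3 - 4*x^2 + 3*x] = 3*x^2 - 8*x + 3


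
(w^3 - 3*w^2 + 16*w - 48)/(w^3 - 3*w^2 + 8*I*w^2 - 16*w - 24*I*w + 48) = (w - 4*I)/(w + 4*I)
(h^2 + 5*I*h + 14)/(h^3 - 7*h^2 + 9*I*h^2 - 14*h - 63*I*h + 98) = (h - 2*I)/(h^2 + h*(-7 + 2*I) - 14*I)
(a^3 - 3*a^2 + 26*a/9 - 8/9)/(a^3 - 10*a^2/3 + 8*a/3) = (3*a^2 - 5*a + 2)/(3*a*(a - 2))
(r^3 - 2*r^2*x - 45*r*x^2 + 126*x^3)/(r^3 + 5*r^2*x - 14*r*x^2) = (-r^2 + 9*r*x - 18*x^2)/(r*(-r + 2*x))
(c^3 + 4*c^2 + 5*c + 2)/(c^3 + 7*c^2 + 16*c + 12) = (c^2 + 2*c + 1)/(c^2 + 5*c + 6)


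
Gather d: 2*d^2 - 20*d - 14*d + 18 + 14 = 2*d^2 - 34*d + 32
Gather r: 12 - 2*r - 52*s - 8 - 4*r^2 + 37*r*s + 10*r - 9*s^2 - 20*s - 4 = -4*r^2 + r*(37*s + 8) - 9*s^2 - 72*s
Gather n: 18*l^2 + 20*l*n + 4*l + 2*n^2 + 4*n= 18*l^2 + 4*l + 2*n^2 + n*(20*l + 4)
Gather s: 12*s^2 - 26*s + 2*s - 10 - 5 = 12*s^2 - 24*s - 15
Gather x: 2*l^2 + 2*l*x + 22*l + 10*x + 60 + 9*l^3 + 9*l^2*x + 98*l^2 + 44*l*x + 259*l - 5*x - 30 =9*l^3 + 100*l^2 + 281*l + x*(9*l^2 + 46*l + 5) + 30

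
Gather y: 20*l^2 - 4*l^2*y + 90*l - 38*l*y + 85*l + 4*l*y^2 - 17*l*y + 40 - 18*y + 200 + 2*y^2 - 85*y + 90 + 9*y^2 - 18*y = 20*l^2 + 175*l + y^2*(4*l + 11) + y*(-4*l^2 - 55*l - 121) + 330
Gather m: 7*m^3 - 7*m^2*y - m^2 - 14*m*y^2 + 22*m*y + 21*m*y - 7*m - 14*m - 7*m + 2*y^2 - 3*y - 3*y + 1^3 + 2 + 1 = 7*m^3 + m^2*(-7*y - 1) + m*(-14*y^2 + 43*y - 28) + 2*y^2 - 6*y + 4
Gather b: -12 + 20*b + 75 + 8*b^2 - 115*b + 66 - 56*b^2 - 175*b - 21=-48*b^2 - 270*b + 108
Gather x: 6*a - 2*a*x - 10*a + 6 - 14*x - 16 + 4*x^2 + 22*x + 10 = -4*a + 4*x^2 + x*(8 - 2*a)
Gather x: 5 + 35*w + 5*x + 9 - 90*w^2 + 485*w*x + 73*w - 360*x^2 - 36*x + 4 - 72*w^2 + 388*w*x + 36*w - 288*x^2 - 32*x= -162*w^2 + 144*w - 648*x^2 + x*(873*w - 63) + 18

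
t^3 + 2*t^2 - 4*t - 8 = (t - 2)*(t + 2)^2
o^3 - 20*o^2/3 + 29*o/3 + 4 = (o - 4)*(o - 3)*(o + 1/3)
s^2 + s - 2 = (s - 1)*(s + 2)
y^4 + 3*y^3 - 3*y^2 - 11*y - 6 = (y - 2)*(y + 1)^2*(y + 3)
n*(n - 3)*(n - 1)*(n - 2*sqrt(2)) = n^4 - 4*n^3 - 2*sqrt(2)*n^3 + 3*n^2 + 8*sqrt(2)*n^2 - 6*sqrt(2)*n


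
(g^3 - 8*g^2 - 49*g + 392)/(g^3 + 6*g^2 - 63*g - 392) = (g - 7)/(g + 7)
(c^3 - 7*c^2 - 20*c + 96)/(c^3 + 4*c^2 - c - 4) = (c^2 - 11*c + 24)/(c^2 - 1)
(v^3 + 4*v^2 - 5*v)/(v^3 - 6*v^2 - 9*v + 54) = v*(v^2 + 4*v - 5)/(v^3 - 6*v^2 - 9*v + 54)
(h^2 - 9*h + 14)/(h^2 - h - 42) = (h - 2)/(h + 6)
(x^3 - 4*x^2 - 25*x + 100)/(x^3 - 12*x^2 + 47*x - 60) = (x + 5)/(x - 3)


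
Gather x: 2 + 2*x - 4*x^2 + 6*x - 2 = -4*x^2 + 8*x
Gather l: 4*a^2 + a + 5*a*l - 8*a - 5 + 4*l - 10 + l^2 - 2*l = 4*a^2 - 7*a + l^2 + l*(5*a + 2) - 15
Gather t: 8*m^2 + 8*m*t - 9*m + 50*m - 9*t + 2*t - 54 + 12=8*m^2 + 41*m + t*(8*m - 7) - 42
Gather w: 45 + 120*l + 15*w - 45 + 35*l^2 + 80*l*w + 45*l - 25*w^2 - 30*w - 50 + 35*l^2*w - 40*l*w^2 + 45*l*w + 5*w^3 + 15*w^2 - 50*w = 35*l^2 + 165*l + 5*w^3 + w^2*(-40*l - 10) + w*(35*l^2 + 125*l - 65) - 50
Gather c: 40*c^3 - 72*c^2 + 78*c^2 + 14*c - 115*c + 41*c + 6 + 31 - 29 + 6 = 40*c^3 + 6*c^2 - 60*c + 14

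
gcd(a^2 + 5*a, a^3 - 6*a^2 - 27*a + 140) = a + 5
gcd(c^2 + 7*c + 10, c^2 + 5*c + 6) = c + 2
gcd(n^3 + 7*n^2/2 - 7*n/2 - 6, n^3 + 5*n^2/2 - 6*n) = n^2 + 5*n/2 - 6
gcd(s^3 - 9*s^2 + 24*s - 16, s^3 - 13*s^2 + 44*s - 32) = s^2 - 5*s + 4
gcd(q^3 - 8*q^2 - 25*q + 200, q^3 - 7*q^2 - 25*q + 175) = q^2 - 25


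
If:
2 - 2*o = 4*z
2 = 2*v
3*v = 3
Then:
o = 1 - 2*z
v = 1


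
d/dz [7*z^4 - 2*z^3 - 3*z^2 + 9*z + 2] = 28*z^3 - 6*z^2 - 6*z + 9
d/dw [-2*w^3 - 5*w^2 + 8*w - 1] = -6*w^2 - 10*w + 8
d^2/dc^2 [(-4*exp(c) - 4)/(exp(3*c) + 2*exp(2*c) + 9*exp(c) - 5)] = (-16*exp(6*c) - 60*exp(5*c) + 40*exp(4*c) - 324*exp(3*c) - 636*exp(2*c) - 664*exp(c) - 280)*exp(c)/(exp(9*c) + 6*exp(8*c) + 39*exp(7*c) + 101*exp(6*c) + 291*exp(5*c) + 156*exp(4*c) + 264*exp(3*c) - 1065*exp(2*c) + 675*exp(c) - 125)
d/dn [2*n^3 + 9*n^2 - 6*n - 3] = 6*n^2 + 18*n - 6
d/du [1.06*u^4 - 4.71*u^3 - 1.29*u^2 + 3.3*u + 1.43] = 4.24*u^3 - 14.13*u^2 - 2.58*u + 3.3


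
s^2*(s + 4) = s^3 + 4*s^2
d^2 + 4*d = d*(d + 4)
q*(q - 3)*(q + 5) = q^3 + 2*q^2 - 15*q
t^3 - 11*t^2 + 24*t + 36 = (t - 6)^2*(t + 1)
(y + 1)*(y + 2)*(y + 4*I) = y^3 + 3*y^2 + 4*I*y^2 + 2*y + 12*I*y + 8*I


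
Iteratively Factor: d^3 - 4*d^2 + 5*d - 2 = (d - 1)*(d^2 - 3*d + 2) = (d - 1)^2*(d - 2)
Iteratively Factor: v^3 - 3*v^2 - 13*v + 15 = (v - 5)*(v^2 + 2*v - 3) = (v - 5)*(v - 1)*(v + 3)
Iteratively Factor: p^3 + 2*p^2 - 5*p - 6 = (p + 1)*(p^2 + p - 6) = (p - 2)*(p + 1)*(p + 3)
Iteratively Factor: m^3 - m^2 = (m - 1)*(m^2) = m*(m - 1)*(m)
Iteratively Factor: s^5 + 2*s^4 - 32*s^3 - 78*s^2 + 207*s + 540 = (s - 5)*(s^4 + 7*s^3 + 3*s^2 - 63*s - 108) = (s - 5)*(s + 3)*(s^3 + 4*s^2 - 9*s - 36) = (s - 5)*(s - 3)*(s + 3)*(s^2 + 7*s + 12) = (s - 5)*(s - 3)*(s + 3)*(s + 4)*(s + 3)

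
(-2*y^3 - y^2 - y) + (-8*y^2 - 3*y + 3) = -2*y^3 - 9*y^2 - 4*y + 3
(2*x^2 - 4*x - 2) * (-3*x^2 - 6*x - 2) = -6*x^4 + 26*x^2 + 20*x + 4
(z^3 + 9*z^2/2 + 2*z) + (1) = z^3 + 9*z^2/2 + 2*z + 1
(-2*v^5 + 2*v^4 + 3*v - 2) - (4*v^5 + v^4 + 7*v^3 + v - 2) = -6*v^5 + v^4 - 7*v^3 + 2*v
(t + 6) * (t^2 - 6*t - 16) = t^3 - 52*t - 96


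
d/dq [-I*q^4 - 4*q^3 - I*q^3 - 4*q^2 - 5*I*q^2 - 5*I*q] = -4*I*q^3 - 3*q^2*(4 + I) - 2*q*(4 + 5*I) - 5*I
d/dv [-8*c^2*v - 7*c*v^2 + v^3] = -8*c^2 - 14*c*v + 3*v^2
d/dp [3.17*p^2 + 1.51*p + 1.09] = 6.34*p + 1.51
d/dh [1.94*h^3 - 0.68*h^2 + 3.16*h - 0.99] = 5.82*h^2 - 1.36*h + 3.16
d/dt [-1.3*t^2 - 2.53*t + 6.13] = -2.6*t - 2.53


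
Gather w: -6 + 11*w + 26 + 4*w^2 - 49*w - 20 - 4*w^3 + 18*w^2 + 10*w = -4*w^3 + 22*w^2 - 28*w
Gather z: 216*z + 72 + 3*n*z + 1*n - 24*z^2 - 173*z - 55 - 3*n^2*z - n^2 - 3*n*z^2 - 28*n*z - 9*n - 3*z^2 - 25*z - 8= -n^2 - 8*n + z^2*(-3*n - 27) + z*(-3*n^2 - 25*n + 18) + 9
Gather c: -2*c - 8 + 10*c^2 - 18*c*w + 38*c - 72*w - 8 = 10*c^2 + c*(36 - 18*w) - 72*w - 16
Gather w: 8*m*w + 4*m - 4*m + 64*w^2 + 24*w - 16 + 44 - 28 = 64*w^2 + w*(8*m + 24)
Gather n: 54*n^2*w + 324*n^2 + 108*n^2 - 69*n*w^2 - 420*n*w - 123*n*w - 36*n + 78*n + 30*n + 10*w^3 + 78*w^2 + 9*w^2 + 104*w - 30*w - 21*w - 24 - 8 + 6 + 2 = n^2*(54*w + 432) + n*(-69*w^2 - 543*w + 72) + 10*w^3 + 87*w^2 + 53*w - 24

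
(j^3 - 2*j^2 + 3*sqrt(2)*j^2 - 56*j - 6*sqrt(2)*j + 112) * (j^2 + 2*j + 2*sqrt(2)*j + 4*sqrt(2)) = j^5 + 5*sqrt(2)*j^4 - 48*j^3 - 132*sqrt(2)*j^2 + 176*j + 448*sqrt(2)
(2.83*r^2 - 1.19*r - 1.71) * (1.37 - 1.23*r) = -3.4809*r^3 + 5.3408*r^2 + 0.473*r - 2.3427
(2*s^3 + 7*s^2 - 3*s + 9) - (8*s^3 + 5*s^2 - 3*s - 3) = -6*s^3 + 2*s^2 + 12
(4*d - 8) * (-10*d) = -40*d^2 + 80*d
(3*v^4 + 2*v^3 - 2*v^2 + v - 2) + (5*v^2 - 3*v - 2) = 3*v^4 + 2*v^3 + 3*v^2 - 2*v - 4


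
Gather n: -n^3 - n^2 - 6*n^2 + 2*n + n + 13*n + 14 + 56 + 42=-n^3 - 7*n^2 + 16*n + 112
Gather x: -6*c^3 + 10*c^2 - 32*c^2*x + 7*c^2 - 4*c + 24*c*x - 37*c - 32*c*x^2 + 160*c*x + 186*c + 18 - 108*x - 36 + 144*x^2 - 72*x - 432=-6*c^3 + 17*c^2 + 145*c + x^2*(144 - 32*c) + x*(-32*c^2 + 184*c - 180) - 450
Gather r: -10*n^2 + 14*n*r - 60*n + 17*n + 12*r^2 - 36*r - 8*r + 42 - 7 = -10*n^2 - 43*n + 12*r^2 + r*(14*n - 44) + 35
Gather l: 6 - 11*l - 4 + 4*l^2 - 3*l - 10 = 4*l^2 - 14*l - 8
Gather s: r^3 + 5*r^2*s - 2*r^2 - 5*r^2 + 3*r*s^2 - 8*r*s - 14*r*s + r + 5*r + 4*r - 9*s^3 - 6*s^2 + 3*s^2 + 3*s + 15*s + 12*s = r^3 - 7*r^2 + 10*r - 9*s^3 + s^2*(3*r - 3) + s*(5*r^2 - 22*r + 30)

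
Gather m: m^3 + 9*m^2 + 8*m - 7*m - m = m^3 + 9*m^2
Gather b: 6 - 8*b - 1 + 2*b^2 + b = 2*b^2 - 7*b + 5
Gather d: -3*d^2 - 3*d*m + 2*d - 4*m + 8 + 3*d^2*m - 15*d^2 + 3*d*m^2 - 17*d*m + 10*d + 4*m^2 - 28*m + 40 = d^2*(3*m - 18) + d*(3*m^2 - 20*m + 12) + 4*m^2 - 32*m + 48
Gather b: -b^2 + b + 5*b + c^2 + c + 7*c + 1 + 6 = -b^2 + 6*b + c^2 + 8*c + 7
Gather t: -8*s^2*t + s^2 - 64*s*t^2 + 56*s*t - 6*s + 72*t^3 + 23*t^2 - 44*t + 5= s^2 - 6*s + 72*t^3 + t^2*(23 - 64*s) + t*(-8*s^2 + 56*s - 44) + 5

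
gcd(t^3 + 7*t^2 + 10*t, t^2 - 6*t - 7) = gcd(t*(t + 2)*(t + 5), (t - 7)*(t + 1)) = 1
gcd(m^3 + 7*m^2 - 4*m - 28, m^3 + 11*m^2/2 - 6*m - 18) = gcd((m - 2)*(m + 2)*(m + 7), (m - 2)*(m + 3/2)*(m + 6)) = m - 2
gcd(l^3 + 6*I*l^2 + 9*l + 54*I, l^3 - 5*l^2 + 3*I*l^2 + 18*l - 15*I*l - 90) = l^2 + 3*I*l + 18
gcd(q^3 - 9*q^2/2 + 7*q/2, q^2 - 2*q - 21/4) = q - 7/2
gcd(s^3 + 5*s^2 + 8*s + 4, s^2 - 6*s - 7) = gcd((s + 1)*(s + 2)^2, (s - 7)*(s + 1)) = s + 1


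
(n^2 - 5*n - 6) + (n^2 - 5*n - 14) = 2*n^2 - 10*n - 20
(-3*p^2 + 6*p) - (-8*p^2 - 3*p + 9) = 5*p^2 + 9*p - 9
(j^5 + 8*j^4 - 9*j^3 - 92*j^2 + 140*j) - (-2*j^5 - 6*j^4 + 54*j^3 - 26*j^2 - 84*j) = 3*j^5 + 14*j^4 - 63*j^3 - 66*j^2 + 224*j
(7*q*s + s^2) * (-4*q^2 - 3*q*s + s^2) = -28*q^3*s - 25*q^2*s^2 + 4*q*s^3 + s^4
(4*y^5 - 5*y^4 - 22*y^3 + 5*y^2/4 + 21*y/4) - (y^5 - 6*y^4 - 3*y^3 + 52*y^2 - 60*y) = 3*y^5 + y^4 - 19*y^3 - 203*y^2/4 + 261*y/4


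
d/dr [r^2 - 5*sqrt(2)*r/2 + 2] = 2*r - 5*sqrt(2)/2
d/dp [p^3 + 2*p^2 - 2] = p*(3*p + 4)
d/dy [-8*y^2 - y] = -16*y - 1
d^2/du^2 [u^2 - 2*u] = 2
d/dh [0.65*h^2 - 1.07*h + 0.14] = 1.3*h - 1.07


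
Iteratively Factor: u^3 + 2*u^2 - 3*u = (u)*(u^2 + 2*u - 3) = u*(u - 1)*(u + 3)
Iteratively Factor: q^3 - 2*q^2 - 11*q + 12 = (q - 1)*(q^2 - q - 12) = (q - 1)*(q + 3)*(q - 4)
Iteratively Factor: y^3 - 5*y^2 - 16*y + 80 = (y + 4)*(y^2 - 9*y + 20) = (y - 4)*(y + 4)*(y - 5)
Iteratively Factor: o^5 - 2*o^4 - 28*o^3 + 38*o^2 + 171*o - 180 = (o - 3)*(o^4 + o^3 - 25*o^2 - 37*o + 60) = (o - 3)*(o - 1)*(o^3 + 2*o^2 - 23*o - 60) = (o - 5)*(o - 3)*(o - 1)*(o^2 + 7*o + 12) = (o - 5)*(o - 3)*(o - 1)*(o + 4)*(o + 3)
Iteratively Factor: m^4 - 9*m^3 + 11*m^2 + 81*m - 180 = (m - 5)*(m^3 - 4*m^2 - 9*m + 36) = (m - 5)*(m + 3)*(m^2 - 7*m + 12) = (m - 5)*(m - 4)*(m + 3)*(m - 3)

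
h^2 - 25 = (h - 5)*(h + 5)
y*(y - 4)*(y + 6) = y^3 + 2*y^2 - 24*y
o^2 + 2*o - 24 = (o - 4)*(o + 6)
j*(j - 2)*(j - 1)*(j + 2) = j^4 - j^3 - 4*j^2 + 4*j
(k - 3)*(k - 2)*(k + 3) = k^3 - 2*k^2 - 9*k + 18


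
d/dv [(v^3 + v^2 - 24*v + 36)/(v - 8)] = (2*v^3 - 23*v^2 - 16*v + 156)/(v^2 - 16*v + 64)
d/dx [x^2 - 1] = 2*x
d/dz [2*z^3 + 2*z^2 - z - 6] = 6*z^2 + 4*z - 1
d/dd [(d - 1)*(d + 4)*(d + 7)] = 3*d^2 + 20*d + 17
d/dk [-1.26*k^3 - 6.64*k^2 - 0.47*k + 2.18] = -3.78*k^2 - 13.28*k - 0.47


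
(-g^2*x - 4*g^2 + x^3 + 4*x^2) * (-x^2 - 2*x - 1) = g^2*x^3 + 6*g^2*x^2 + 9*g^2*x + 4*g^2 - x^5 - 6*x^4 - 9*x^3 - 4*x^2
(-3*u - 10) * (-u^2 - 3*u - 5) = 3*u^3 + 19*u^2 + 45*u + 50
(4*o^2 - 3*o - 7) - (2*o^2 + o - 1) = 2*o^2 - 4*o - 6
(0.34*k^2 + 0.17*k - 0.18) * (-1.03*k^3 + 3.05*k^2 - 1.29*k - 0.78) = -0.3502*k^5 + 0.8619*k^4 + 0.2653*k^3 - 1.0335*k^2 + 0.0996*k + 0.1404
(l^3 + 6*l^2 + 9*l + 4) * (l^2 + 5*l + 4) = l^5 + 11*l^4 + 43*l^3 + 73*l^2 + 56*l + 16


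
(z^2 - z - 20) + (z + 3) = z^2 - 17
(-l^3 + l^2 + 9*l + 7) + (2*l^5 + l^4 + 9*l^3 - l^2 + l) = 2*l^5 + l^4 + 8*l^3 + 10*l + 7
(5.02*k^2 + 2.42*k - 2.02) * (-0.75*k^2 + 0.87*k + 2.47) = -3.765*k^4 + 2.5524*k^3 + 16.0198*k^2 + 4.22*k - 4.9894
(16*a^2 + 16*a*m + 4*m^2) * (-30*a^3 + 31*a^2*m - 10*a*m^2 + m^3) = -480*a^5 + 16*a^4*m + 216*a^3*m^2 - 20*a^2*m^3 - 24*a*m^4 + 4*m^5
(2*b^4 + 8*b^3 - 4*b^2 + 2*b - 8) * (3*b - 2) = 6*b^5 + 20*b^4 - 28*b^3 + 14*b^2 - 28*b + 16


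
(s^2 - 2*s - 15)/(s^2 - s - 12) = (s - 5)/(s - 4)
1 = 1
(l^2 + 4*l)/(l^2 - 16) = l/(l - 4)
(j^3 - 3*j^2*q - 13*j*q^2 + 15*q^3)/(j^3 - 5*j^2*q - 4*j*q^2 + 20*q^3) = (-j^2 - 2*j*q + 3*q^2)/(-j^2 + 4*q^2)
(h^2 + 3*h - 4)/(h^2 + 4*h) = (h - 1)/h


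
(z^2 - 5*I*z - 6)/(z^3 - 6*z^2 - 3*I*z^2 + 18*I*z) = (z - 2*I)/(z*(z - 6))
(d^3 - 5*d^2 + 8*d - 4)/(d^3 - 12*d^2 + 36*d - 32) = (d - 1)/(d - 8)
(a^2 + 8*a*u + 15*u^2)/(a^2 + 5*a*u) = (a + 3*u)/a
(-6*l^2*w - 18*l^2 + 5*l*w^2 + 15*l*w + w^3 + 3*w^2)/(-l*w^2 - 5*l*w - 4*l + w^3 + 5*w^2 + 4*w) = (6*l*w + 18*l + w^2 + 3*w)/(w^2 + 5*w + 4)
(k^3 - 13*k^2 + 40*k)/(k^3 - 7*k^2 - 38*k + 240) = k/(k + 6)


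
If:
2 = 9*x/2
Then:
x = 4/9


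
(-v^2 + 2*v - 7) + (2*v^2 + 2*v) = v^2 + 4*v - 7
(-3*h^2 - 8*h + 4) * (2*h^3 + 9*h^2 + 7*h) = -6*h^5 - 43*h^4 - 85*h^3 - 20*h^2 + 28*h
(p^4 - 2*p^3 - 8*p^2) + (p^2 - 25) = p^4 - 2*p^3 - 7*p^2 - 25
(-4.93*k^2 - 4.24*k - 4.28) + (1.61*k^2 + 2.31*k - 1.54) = -3.32*k^2 - 1.93*k - 5.82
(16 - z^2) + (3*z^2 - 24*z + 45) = 2*z^2 - 24*z + 61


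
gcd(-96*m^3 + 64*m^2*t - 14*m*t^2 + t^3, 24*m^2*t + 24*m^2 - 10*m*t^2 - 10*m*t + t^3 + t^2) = 24*m^2 - 10*m*t + t^2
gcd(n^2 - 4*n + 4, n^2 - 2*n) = n - 2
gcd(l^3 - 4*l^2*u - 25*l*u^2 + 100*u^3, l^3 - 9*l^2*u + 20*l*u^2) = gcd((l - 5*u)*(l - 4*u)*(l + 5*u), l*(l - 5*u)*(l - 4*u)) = l^2 - 9*l*u + 20*u^2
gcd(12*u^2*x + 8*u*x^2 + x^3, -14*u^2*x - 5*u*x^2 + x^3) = 2*u*x + x^2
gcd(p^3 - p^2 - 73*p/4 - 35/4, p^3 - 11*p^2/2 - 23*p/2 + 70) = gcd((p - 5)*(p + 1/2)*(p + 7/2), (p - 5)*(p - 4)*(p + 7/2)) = p^2 - 3*p/2 - 35/2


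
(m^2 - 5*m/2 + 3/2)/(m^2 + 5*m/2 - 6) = (m - 1)/(m + 4)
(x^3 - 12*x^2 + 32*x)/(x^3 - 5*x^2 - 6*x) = (-x^2 + 12*x - 32)/(-x^2 + 5*x + 6)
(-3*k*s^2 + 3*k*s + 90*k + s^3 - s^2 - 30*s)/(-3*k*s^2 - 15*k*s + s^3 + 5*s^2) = (s - 6)/s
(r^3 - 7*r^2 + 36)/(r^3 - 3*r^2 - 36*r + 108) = (r + 2)/(r + 6)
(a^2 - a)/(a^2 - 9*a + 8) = a/(a - 8)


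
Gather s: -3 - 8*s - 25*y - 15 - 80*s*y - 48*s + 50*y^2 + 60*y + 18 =s*(-80*y - 56) + 50*y^2 + 35*y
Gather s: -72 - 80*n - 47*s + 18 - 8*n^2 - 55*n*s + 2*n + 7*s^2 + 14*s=-8*n^2 - 78*n + 7*s^2 + s*(-55*n - 33) - 54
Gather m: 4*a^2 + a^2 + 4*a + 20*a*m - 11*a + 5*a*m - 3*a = 5*a^2 + 25*a*m - 10*a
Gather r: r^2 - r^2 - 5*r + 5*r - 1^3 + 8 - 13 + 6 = 0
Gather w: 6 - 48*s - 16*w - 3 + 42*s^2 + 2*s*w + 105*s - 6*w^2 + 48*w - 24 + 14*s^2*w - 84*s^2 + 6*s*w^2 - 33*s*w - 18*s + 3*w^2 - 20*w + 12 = -42*s^2 + 39*s + w^2*(6*s - 3) + w*(14*s^2 - 31*s + 12) - 9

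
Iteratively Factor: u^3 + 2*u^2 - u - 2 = (u + 1)*(u^2 + u - 2) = (u - 1)*(u + 1)*(u + 2)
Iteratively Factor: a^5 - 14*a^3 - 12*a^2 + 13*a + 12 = (a + 3)*(a^4 - 3*a^3 - 5*a^2 + 3*a + 4) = (a - 4)*(a + 3)*(a^3 + a^2 - a - 1) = (a - 4)*(a + 1)*(a + 3)*(a^2 - 1) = (a - 4)*(a + 1)^2*(a + 3)*(a - 1)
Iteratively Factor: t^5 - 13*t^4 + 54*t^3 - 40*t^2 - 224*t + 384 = (t - 4)*(t^4 - 9*t^3 + 18*t^2 + 32*t - 96) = (t - 4)*(t - 3)*(t^3 - 6*t^2 + 32) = (t - 4)*(t - 3)*(t + 2)*(t^2 - 8*t + 16) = (t - 4)^2*(t - 3)*(t + 2)*(t - 4)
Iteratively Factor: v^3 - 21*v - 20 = (v + 1)*(v^2 - v - 20) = (v - 5)*(v + 1)*(v + 4)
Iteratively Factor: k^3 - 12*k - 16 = (k + 2)*(k^2 - 2*k - 8) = (k + 2)^2*(k - 4)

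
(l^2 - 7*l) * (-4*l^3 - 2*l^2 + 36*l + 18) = -4*l^5 + 26*l^4 + 50*l^3 - 234*l^2 - 126*l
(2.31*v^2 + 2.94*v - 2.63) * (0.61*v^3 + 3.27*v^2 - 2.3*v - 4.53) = 1.4091*v^5 + 9.3471*v^4 + 2.6965*v^3 - 25.8264*v^2 - 7.2692*v + 11.9139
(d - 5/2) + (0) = d - 5/2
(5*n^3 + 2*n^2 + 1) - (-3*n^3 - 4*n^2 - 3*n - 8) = 8*n^3 + 6*n^2 + 3*n + 9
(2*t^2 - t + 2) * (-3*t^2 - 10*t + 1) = -6*t^4 - 17*t^3 + 6*t^2 - 21*t + 2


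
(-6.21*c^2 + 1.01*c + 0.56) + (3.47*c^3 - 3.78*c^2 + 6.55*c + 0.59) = 3.47*c^3 - 9.99*c^2 + 7.56*c + 1.15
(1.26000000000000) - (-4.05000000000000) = 5.31000000000000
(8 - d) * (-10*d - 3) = 10*d^2 - 77*d - 24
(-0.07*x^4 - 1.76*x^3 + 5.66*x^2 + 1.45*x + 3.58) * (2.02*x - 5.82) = -0.1414*x^5 - 3.1478*x^4 + 21.6764*x^3 - 30.0122*x^2 - 1.2074*x - 20.8356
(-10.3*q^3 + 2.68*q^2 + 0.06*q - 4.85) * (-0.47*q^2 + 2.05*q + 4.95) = 4.841*q^5 - 22.3746*q^4 - 45.5192*q^3 + 15.6685*q^2 - 9.6455*q - 24.0075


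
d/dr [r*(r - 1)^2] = (r - 1)*(3*r - 1)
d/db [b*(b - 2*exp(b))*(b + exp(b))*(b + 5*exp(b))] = 4*b^3*exp(b) + 4*b^3 - 14*b^2*exp(2*b) + 12*b^2*exp(b) - 30*b*exp(3*b) - 14*b*exp(2*b) - 10*exp(3*b)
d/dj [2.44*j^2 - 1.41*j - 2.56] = 4.88*j - 1.41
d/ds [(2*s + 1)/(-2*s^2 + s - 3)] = (-4*s^2 + 2*s + (2*s + 1)*(4*s - 1) - 6)/(2*s^2 - s + 3)^2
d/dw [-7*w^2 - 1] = -14*w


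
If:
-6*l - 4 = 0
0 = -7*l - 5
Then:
No Solution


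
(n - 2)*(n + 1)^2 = n^3 - 3*n - 2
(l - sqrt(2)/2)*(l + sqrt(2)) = l^2 + sqrt(2)*l/2 - 1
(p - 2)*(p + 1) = p^2 - p - 2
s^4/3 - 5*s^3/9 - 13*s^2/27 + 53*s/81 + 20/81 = (s/3 + 1/3)*(s - 5/3)*(s - 4/3)*(s + 1/3)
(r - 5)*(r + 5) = r^2 - 25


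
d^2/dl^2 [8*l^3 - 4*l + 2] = 48*l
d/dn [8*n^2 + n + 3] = 16*n + 1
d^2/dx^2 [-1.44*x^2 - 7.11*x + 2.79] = -2.88000000000000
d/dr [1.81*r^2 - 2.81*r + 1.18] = 3.62*r - 2.81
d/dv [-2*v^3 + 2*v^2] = 2*v*(2 - 3*v)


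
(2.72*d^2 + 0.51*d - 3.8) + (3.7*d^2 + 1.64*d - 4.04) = 6.42*d^2 + 2.15*d - 7.84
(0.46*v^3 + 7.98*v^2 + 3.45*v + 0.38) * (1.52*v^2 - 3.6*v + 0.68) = 0.6992*v^5 + 10.4736*v^4 - 23.1712*v^3 - 6.416*v^2 + 0.978*v + 0.2584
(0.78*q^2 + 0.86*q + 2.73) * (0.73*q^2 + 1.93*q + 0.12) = 0.5694*q^4 + 2.1332*q^3 + 3.7463*q^2 + 5.3721*q + 0.3276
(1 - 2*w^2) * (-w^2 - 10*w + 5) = 2*w^4 + 20*w^3 - 11*w^2 - 10*w + 5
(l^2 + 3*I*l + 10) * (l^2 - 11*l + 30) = l^4 - 11*l^3 + 3*I*l^3 + 40*l^2 - 33*I*l^2 - 110*l + 90*I*l + 300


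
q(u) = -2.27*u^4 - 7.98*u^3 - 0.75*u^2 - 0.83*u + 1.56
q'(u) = -9.08*u^3 - 23.94*u^2 - 1.5*u - 0.83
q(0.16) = 1.37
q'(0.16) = -1.72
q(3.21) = -513.80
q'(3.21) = -552.66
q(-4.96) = -412.92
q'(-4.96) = 525.63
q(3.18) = -497.41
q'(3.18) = -539.68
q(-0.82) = 5.11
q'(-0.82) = -10.69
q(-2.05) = 28.77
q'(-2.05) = -20.14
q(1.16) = -16.98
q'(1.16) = -48.96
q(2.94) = -379.75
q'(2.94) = -442.91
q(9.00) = -20777.55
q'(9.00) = -8572.79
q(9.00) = -20777.55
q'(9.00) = -8572.79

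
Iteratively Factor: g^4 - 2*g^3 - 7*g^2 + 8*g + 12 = (g - 2)*(g^3 - 7*g - 6) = (g - 2)*(g + 2)*(g^2 - 2*g - 3) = (g - 2)*(g + 1)*(g + 2)*(g - 3)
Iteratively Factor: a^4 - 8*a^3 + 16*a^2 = (a)*(a^3 - 8*a^2 + 16*a) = a*(a - 4)*(a^2 - 4*a) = a^2*(a - 4)*(a - 4)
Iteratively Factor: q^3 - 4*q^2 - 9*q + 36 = (q - 3)*(q^2 - q - 12) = (q - 3)*(q + 3)*(q - 4)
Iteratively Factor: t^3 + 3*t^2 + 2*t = (t + 2)*(t^2 + t) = (t + 1)*(t + 2)*(t)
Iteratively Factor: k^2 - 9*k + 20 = (k - 4)*(k - 5)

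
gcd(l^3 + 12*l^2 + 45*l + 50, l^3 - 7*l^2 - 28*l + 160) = l + 5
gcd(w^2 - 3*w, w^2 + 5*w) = w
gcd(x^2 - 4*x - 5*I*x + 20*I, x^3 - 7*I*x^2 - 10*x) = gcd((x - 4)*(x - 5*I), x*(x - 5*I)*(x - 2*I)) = x - 5*I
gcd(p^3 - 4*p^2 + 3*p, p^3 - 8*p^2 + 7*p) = p^2 - p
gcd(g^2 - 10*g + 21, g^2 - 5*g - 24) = 1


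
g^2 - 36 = (g - 6)*(g + 6)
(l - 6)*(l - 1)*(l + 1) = l^3 - 6*l^2 - l + 6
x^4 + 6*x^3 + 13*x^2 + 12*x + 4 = (x + 1)^2*(x + 2)^2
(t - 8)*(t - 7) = t^2 - 15*t + 56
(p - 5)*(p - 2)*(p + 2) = p^3 - 5*p^2 - 4*p + 20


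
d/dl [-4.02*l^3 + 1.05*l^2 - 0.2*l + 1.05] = -12.06*l^2 + 2.1*l - 0.2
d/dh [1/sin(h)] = -cos(h)/sin(h)^2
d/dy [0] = 0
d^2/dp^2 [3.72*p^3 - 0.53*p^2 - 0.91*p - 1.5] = 22.32*p - 1.06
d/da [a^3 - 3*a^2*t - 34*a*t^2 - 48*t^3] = 3*a^2 - 6*a*t - 34*t^2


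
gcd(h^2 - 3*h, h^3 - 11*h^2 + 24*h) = h^2 - 3*h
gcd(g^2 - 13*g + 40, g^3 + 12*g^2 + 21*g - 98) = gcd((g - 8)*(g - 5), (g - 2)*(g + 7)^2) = 1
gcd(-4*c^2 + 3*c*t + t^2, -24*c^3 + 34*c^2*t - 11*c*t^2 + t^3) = -c + t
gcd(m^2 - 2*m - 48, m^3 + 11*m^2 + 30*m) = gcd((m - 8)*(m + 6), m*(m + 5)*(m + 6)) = m + 6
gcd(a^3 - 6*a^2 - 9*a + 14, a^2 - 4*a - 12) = a + 2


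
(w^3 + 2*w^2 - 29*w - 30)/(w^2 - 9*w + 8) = (w^3 + 2*w^2 - 29*w - 30)/(w^2 - 9*w + 8)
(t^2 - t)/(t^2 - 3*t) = (t - 1)/(t - 3)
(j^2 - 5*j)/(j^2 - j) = (j - 5)/(j - 1)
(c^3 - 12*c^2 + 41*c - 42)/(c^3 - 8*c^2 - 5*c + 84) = (c^2 - 5*c + 6)/(c^2 - c - 12)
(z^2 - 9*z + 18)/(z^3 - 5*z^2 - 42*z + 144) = (z - 6)/(z^2 - 2*z - 48)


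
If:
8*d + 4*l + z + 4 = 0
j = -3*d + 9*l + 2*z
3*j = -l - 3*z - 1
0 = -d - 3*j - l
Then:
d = -83/193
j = 29/193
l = -4/193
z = -92/193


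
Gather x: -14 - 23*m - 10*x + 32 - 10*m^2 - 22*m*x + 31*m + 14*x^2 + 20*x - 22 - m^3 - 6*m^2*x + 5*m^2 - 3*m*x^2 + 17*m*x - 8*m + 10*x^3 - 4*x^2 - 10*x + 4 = -m^3 - 5*m^2 + 10*x^3 + x^2*(10 - 3*m) + x*(-6*m^2 - 5*m)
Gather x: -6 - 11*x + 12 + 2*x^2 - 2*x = 2*x^2 - 13*x + 6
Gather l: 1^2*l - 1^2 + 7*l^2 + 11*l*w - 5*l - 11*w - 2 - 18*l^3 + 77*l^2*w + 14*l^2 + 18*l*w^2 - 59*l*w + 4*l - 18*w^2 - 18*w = -18*l^3 + l^2*(77*w + 21) + l*(18*w^2 - 48*w) - 18*w^2 - 29*w - 3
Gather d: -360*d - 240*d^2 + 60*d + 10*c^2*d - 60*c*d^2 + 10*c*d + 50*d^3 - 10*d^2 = 50*d^3 + d^2*(-60*c - 250) + d*(10*c^2 + 10*c - 300)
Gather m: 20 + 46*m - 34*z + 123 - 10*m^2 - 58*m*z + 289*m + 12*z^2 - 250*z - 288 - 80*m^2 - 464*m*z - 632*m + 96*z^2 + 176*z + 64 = -90*m^2 + m*(-522*z - 297) + 108*z^2 - 108*z - 81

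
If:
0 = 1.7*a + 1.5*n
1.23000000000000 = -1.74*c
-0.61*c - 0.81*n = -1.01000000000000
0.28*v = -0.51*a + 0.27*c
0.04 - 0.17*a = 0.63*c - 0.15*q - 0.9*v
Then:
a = -1.57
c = -0.71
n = 1.78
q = -18.08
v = 2.18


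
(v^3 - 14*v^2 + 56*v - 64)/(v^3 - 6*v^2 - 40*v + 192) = (v - 2)/(v + 6)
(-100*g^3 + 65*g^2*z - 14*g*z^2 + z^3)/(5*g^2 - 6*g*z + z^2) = (20*g^2 - 9*g*z + z^2)/(-g + z)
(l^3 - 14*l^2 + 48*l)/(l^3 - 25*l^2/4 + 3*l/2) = 4*(l - 8)/(4*l - 1)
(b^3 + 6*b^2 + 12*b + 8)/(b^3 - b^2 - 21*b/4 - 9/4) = 4*(b^3 + 6*b^2 + 12*b + 8)/(4*b^3 - 4*b^2 - 21*b - 9)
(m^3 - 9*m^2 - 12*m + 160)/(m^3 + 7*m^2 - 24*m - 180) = (m^2 - 4*m - 32)/(m^2 + 12*m + 36)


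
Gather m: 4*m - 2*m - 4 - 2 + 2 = 2*m - 4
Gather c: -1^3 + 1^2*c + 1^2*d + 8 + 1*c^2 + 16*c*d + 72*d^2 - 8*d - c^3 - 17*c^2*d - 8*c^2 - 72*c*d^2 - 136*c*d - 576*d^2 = -c^3 + c^2*(-17*d - 7) + c*(-72*d^2 - 120*d + 1) - 504*d^2 - 7*d + 7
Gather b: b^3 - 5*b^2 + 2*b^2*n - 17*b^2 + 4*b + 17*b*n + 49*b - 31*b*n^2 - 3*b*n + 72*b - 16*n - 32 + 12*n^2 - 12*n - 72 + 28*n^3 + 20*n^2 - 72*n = b^3 + b^2*(2*n - 22) + b*(-31*n^2 + 14*n + 125) + 28*n^3 + 32*n^2 - 100*n - 104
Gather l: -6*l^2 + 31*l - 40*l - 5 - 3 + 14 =-6*l^2 - 9*l + 6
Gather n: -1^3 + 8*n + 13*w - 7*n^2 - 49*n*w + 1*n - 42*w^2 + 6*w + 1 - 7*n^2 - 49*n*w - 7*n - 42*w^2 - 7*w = -14*n^2 + n*(2 - 98*w) - 84*w^2 + 12*w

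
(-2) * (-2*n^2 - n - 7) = 4*n^2 + 2*n + 14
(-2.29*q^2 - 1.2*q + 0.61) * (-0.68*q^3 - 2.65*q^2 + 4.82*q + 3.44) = 1.5572*q^5 + 6.8845*q^4 - 8.2726*q^3 - 15.2781*q^2 - 1.1878*q + 2.0984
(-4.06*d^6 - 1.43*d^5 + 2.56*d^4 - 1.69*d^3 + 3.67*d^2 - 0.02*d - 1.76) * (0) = 0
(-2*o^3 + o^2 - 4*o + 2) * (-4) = 8*o^3 - 4*o^2 + 16*o - 8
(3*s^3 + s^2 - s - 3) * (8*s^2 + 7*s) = 24*s^5 + 29*s^4 - s^3 - 31*s^2 - 21*s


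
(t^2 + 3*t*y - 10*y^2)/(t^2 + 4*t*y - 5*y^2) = (-t + 2*y)/(-t + y)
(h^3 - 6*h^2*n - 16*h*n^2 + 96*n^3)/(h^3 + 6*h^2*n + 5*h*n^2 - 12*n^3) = (h^2 - 10*h*n + 24*n^2)/(h^2 + 2*h*n - 3*n^2)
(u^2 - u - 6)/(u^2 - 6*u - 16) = (u - 3)/(u - 8)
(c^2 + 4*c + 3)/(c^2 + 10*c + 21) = (c + 1)/(c + 7)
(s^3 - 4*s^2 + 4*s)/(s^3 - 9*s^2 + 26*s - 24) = s*(s - 2)/(s^2 - 7*s + 12)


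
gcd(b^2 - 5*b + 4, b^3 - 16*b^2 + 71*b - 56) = b - 1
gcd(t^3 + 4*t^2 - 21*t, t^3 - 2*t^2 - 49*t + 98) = t + 7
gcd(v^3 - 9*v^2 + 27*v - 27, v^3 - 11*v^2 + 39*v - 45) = v^2 - 6*v + 9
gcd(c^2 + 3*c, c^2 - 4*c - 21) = c + 3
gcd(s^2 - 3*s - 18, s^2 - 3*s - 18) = s^2 - 3*s - 18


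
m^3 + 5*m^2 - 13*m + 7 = (m - 1)^2*(m + 7)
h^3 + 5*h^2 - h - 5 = (h - 1)*(h + 1)*(h + 5)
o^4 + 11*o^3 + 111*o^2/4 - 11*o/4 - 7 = (o - 1/2)*(o + 1/2)*(o + 4)*(o + 7)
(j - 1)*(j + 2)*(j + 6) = j^3 + 7*j^2 + 4*j - 12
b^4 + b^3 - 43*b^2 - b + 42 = (b - 6)*(b - 1)*(b + 1)*(b + 7)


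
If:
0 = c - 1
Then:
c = 1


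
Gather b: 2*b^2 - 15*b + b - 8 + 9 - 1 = 2*b^2 - 14*b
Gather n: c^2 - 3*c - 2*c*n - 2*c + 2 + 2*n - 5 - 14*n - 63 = c^2 - 5*c + n*(-2*c - 12) - 66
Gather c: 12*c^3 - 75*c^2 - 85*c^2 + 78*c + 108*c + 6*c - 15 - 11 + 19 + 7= 12*c^3 - 160*c^2 + 192*c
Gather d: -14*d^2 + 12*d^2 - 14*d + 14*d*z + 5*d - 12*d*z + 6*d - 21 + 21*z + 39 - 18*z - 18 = -2*d^2 + d*(2*z - 3) + 3*z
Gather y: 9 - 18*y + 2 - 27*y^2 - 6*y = -27*y^2 - 24*y + 11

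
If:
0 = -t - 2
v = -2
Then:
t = -2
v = -2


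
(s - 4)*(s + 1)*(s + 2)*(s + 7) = s^4 + 6*s^3 - 17*s^2 - 78*s - 56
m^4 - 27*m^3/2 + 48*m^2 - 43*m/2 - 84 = (m - 8)*(m - 7/2)*(m - 3)*(m + 1)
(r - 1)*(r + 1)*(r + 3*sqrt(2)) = r^3 + 3*sqrt(2)*r^2 - r - 3*sqrt(2)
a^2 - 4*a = a*(a - 4)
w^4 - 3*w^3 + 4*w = w*(w - 2)^2*(w + 1)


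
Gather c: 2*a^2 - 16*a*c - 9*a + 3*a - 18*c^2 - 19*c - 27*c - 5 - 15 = 2*a^2 - 6*a - 18*c^2 + c*(-16*a - 46) - 20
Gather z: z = z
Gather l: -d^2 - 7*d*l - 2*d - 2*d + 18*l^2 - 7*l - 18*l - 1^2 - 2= -d^2 - 4*d + 18*l^2 + l*(-7*d - 25) - 3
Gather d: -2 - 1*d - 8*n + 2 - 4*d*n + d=-4*d*n - 8*n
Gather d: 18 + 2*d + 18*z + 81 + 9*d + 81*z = 11*d + 99*z + 99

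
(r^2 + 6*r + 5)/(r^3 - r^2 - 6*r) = (r^2 + 6*r + 5)/(r*(r^2 - r - 6))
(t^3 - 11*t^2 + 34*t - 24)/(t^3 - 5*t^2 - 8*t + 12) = (t - 4)/(t + 2)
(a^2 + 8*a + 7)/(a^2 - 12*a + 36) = (a^2 + 8*a + 7)/(a^2 - 12*a + 36)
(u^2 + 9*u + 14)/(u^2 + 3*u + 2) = (u + 7)/(u + 1)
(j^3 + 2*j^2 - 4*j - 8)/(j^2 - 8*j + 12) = (j^2 + 4*j + 4)/(j - 6)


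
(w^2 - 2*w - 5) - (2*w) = w^2 - 4*w - 5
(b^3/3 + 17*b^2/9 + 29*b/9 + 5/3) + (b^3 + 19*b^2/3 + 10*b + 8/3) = 4*b^3/3 + 74*b^2/9 + 119*b/9 + 13/3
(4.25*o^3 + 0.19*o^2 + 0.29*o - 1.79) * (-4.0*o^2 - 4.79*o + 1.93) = -17.0*o^5 - 21.1175*o^4 + 6.1324*o^3 + 6.1376*o^2 + 9.1338*o - 3.4547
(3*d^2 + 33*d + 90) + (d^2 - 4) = 4*d^2 + 33*d + 86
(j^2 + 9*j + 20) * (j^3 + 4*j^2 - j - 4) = j^5 + 13*j^4 + 55*j^3 + 67*j^2 - 56*j - 80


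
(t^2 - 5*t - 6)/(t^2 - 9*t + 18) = (t + 1)/(t - 3)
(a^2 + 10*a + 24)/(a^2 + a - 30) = (a + 4)/(a - 5)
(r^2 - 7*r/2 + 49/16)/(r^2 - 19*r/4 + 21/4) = (r - 7/4)/(r - 3)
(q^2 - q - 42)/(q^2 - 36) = (q - 7)/(q - 6)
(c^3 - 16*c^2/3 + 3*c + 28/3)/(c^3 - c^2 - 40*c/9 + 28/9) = 3*(c^2 - 3*c - 4)/(3*c^2 + 4*c - 4)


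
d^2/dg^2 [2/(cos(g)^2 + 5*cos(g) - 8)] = 2*(-4*sin(g)^4 + 59*sin(g)^2 - 85*cos(g)/4 - 15*cos(3*g)/4 + 11)/(-sin(g)^2 + 5*cos(g) - 7)^3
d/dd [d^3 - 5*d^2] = d*(3*d - 10)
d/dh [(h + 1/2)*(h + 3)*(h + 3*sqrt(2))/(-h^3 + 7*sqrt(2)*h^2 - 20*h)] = (7*h^4 + 20*sqrt(2)*h^4 - 74*h^3 + 42*sqrt(2)*h^3 - 434*h^2 - 114*sqrt(2)*h^2 - 252*h + 180*sqrt(2))/(2*h^2*(h^4 - 14*sqrt(2)*h^3 + 138*h^2 - 280*sqrt(2)*h + 400))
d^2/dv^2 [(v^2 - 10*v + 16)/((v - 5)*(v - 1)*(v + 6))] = 2*(v^6 - 30*v^5 + 189*v^4 - 520*v^3 + 312*v^2 - 1440*v + 6976)/(v^9 - 93*v^7 + 90*v^6 + 2883*v^5 - 5580*v^4 - 27091*v^3 + 86490*v^2 - 83700*v + 27000)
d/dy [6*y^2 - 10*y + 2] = 12*y - 10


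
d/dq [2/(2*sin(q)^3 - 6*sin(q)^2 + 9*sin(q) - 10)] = 6*(4*sin(q) + cos(2*q) - 4)*cos(q)/((sin(q) - 2)^2*(-2*sin(q) - cos(2*q) + 6)^2)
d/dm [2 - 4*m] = -4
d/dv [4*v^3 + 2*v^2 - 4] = 4*v*(3*v + 1)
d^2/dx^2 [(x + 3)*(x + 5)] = 2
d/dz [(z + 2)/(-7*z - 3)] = 11/(7*z + 3)^2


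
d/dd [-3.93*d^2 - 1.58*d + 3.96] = -7.86*d - 1.58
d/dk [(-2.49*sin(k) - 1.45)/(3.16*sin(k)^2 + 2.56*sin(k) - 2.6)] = (7.8684*sin(k)^2 + 9.164*sin(k) + 10.186)*cos(k)/(9.9856*sin(k)^4 + 16.1792*sin(k)^3 - 9.8784*sin(k)^2 - 13.312*sin(k) + 6.76)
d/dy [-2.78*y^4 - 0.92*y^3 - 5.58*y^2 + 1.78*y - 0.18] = -11.12*y^3 - 2.76*y^2 - 11.16*y + 1.78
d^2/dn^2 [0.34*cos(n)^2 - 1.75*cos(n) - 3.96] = 1.75*cos(n) - 0.68*cos(2*n)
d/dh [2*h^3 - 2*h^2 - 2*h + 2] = 6*h^2 - 4*h - 2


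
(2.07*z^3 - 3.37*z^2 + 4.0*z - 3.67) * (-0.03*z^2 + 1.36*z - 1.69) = -0.0621*z^5 + 2.9163*z^4 - 8.2015*z^3 + 11.2454*z^2 - 11.7512*z + 6.2023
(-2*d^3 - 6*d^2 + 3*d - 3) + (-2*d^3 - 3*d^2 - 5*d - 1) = -4*d^3 - 9*d^2 - 2*d - 4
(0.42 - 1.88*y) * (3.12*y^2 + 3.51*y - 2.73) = -5.8656*y^3 - 5.2884*y^2 + 6.6066*y - 1.1466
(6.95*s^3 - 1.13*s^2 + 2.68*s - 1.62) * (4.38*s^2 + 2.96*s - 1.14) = 30.441*s^5 + 15.6226*s^4 + 0.470600000000001*s^3 + 2.1254*s^2 - 7.8504*s + 1.8468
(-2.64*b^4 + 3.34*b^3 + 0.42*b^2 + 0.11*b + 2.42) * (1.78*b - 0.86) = -4.6992*b^5 + 8.2156*b^4 - 2.1248*b^3 - 0.1654*b^2 + 4.213*b - 2.0812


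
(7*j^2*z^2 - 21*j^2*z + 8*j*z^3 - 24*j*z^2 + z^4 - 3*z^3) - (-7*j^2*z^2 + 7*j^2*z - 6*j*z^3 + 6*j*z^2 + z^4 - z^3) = 14*j^2*z^2 - 28*j^2*z + 14*j*z^3 - 30*j*z^2 - 2*z^3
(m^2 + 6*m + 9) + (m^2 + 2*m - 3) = 2*m^2 + 8*m + 6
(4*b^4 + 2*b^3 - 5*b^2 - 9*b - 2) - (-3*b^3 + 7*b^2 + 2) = 4*b^4 + 5*b^3 - 12*b^2 - 9*b - 4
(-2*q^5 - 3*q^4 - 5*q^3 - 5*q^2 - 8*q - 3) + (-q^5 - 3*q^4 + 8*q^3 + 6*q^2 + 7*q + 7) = -3*q^5 - 6*q^4 + 3*q^3 + q^2 - q + 4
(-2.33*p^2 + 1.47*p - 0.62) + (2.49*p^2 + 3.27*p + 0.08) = 0.16*p^2 + 4.74*p - 0.54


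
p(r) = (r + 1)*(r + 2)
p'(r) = 2*r + 3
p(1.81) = 10.71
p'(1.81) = 6.62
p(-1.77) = -0.18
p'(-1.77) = -0.54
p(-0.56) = 0.63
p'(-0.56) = 1.88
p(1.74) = 10.25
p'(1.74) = 6.48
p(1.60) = 9.36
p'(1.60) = 6.20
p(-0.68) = 0.42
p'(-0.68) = 1.64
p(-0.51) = 0.73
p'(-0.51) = 1.98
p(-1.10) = -0.09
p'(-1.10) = 0.80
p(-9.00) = 56.00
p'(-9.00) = -15.00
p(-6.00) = 20.00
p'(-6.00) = -9.00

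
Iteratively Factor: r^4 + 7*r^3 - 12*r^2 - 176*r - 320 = (r + 4)*(r^3 + 3*r^2 - 24*r - 80) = (r + 4)^2*(r^2 - r - 20) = (r - 5)*(r + 4)^2*(r + 4)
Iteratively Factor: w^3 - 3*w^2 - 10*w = (w + 2)*(w^2 - 5*w) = (w - 5)*(w + 2)*(w)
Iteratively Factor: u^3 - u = (u + 1)*(u^2 - u) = u*(u + 1)*(u - 1)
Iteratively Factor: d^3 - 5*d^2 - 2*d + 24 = (d - 3)*(d^2 - 2*d - 8) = (d - 4)*(d - 3)*(d + 2)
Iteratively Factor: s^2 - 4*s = (s)*(s - 4)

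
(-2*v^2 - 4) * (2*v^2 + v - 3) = -4*v^4 - 2*v^3 - 2*v^2 - 4*v + 12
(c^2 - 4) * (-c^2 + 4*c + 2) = -c^4 + 4*c^3 + 6*c^2 - 16*c - 8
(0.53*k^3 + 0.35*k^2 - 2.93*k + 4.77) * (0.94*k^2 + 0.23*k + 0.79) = 0.4982*k^5 + 0.4509*k^4 - 2.255*k^3 + 4.0864*k^2 - 1.2176*k + 3.7683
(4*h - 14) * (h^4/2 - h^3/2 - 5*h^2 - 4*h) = 2*h^5 - 9*h^4 - 13*h^3 + 54*h^2 + 56*h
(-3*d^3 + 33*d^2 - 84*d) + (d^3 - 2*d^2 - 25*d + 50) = -2*d^3 + 31*d^2 - 109*d + 50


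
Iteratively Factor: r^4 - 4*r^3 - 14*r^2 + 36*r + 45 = (r + 3)*(r^3 - 7*r^2 + 7*r + 15) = (r - 3)*(r + 3)*(r^2 - 4*r - 5) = (r - 5)*(r - 3)*(r + 3)*(r + 1)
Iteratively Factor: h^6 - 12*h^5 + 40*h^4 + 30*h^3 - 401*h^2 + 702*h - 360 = (h - 1)*(h^5 - 11*h^4 + 29*h^3 + 59*h^2 - 342*h + 360) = (h - 3)*(h - 1)*(h^4 - 8*h^3 + 5*h^2 + 74*h - 120) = (h - 5)*(h - 3)*(h - 1)*(h^3 - 3*h^2 - 10*h + 24) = (h - 5)*(h - 3)*(h - 1)*(h + 3)*(h^2 - 6*h + 8) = (h - 5)*(h - 4)*(h - 3)*(h - 1)*(h + 3)*(h - 2)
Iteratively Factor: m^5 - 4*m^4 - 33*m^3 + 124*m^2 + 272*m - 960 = (m - 4)*(m^4 - 33*m^2 - 8*m + 240) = (m - 5)*(m - 4)*(m^3 + 5*m^2 - 8*m - 48) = (m - 5)*(m - 4)*(m - 3)*(m^2 + 8*m + 16) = (m - 5)*(m - 4)*(m - 3)*(m + 4)*(m + 4)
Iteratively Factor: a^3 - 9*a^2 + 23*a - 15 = (a - 1)*(a^2 - 8*a + 15) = (a - 5)*(a - 1)*(a - 3)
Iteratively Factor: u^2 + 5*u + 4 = (u + 4)*(u + 1)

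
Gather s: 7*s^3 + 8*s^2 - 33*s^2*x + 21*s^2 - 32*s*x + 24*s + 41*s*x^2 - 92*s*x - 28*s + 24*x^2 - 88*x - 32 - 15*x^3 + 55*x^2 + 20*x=7*s^3 + s^2*(29 - 33*x) + s*(41*x^2 - 124*x - 4) - 15*x^3 + 79*x^2 - 68*x - 32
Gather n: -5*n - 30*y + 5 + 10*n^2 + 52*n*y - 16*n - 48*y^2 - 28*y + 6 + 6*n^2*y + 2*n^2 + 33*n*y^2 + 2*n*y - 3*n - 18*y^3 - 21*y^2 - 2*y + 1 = n^2*(6*y + 12) + n*(33*y^2 + 54*y - 24) - 18*y^3 - 69*y^2 - 60*y + 12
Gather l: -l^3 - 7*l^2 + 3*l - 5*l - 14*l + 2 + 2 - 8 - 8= -l^3 - 7*l^2 - 16*l - 12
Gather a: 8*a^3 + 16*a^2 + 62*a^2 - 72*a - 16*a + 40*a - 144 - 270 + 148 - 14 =8*a^3 + 78*a^2 - 48*a - 280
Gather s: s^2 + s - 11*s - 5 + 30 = s^2 - 10*s + 25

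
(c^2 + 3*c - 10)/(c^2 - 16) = (c^2 + 3*c - 10)/(c^2 - 16)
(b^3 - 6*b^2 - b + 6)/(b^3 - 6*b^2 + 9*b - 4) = (b^2 - 5*b - 6)/(b^2 - 5*b + 4)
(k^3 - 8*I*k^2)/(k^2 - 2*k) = k*(k - 8*I)/(k - 2)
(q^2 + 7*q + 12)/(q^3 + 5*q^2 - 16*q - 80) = (q + 3)/(q^2 + q - 20)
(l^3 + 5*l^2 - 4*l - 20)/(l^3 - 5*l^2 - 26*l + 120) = (l^2 - 4)/(l^2 - 10*l + 24)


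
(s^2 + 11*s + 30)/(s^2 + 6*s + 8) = (s^2 + 11*s + 30)/(s^2 + 6*s + 8)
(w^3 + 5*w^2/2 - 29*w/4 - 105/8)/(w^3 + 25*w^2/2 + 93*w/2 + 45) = (w^2 + w - 35/4)/(w^2 + 11*w + 30)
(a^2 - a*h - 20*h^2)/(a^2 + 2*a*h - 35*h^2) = (a + 4*h)/(a + 7*h)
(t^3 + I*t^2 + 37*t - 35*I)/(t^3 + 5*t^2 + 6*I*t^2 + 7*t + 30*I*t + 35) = (t - 5*I)/(t + 5)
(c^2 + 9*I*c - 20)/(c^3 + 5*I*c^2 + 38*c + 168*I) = (c + 5*I)/(c^2 + I*c + 42)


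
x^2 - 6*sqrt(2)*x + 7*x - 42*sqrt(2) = (x + 7)*(x - 6*sqrt(2))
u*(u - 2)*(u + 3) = u^3 + u^2 - 6*u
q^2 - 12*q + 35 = (q - 7)*(q - 5)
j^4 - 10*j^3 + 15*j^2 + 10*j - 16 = (j - 8)*(j - 2)*(j - 1)*(j + 1)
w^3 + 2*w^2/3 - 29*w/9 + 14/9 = (w - 1)*(w - 2/3)*(w + 7/3)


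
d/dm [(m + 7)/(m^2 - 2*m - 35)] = (m^2 - 2*m - 2*(m - 1)*(m + 7) - 35)/(-m^2 + 2*m + 35)^2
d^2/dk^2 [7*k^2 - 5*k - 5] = 14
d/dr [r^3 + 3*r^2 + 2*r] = 3*r^2 + 6*r + 2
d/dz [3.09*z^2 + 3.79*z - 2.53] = 6.18*z + 3.79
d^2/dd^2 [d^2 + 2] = 2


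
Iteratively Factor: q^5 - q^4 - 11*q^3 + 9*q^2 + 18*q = (q + 3)*(q^4 - 4*q^3 + q^2 + 6*q) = (q - 3)*(q + 3)*(q^3 - q^2 - 2*q) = (q - 3)*(q + 1)*(q + 3)*(q^2 - 2*q) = (q - 3)*(q - 2)*(q + 1)*(q + 3)*(q)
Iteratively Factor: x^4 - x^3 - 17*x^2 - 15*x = (x + 1)*(x^3 - 2*x^2 - 15*x) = (x - 5)*(x + 1)*(x^2 + 3*x) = (x - 5)*(x + 1)*(x + 3)*(x)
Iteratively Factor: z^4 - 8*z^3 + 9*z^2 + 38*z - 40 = (z - 1)*(z^3 - 7*z^2 + 2*z + 40) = (z - 1)*(z + 2)*(z^2 - 9*z + 20) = (z - 5)*(z - 1)*(z + 2)*(z - 4)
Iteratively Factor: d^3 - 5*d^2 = (d - 5)*(d^2) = d*(d - 5)*(d)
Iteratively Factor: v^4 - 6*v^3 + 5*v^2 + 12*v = (v - 3)*(v^3 - 3*v^2 - 4*v) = (v - 3)*(v + 1)*(v^2 - 4*v) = (v - 4)*(v - 3)*(v + 1)*(v)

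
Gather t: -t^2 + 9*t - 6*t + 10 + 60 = -t^2 + 3*t + 70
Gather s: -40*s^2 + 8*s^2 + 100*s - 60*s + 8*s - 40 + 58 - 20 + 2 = -32*s^2 + 48*s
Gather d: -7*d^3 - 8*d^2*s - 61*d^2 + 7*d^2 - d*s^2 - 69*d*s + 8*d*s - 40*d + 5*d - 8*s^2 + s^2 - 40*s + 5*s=-7*d^3 + d^2*(-8*s - 54) + d*(-s^2 - 61*s - 35) - 7*s^2 - 35*s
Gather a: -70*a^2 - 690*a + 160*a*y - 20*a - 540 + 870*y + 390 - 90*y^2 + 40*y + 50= -70*a^2 + a*(160*y - 710) - 90*y^2 + 910*y - 100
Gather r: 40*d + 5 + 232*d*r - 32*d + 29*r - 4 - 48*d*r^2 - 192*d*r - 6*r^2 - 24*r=8*d + r^2*(-48*d - 6) + r*(40*d + 5) + 1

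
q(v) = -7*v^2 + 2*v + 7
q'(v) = 2 - 14*v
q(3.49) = -71.28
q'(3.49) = -46.86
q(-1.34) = -8.25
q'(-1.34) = 20.76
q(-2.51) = -42.12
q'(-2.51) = 37.14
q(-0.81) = 0.79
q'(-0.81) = 13.34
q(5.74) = -212.15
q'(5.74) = -78.36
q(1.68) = -9.40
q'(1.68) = -21.52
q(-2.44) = -39.56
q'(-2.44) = 36.16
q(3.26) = -60.87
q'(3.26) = -43.64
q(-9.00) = -578.00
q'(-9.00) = 128.00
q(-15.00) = -1598.00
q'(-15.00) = 212.00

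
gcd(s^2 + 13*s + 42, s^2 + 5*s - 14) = s + 7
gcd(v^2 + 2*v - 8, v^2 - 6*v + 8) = v - 2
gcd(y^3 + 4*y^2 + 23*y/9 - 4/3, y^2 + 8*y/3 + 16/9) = y + 4/3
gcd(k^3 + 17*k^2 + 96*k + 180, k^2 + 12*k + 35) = k + 5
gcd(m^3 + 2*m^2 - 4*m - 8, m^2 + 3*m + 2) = m + 2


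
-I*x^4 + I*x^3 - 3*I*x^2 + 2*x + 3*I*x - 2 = (x - 1)*(x - 2*I)*(x + I)*(-I*x + 1)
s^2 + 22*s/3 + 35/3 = (s + 7/3)*(s + 5)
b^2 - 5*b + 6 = (b - 3)*(b - 2)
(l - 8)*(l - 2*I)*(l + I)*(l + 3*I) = l^4 - 8*l^3 + 2*I*l^3 + 5*l^2 - 16*I*l^2 - 40*l + 6*I*l - 48*I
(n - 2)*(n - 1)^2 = n^3 - 4*n^2 + 5*n - 2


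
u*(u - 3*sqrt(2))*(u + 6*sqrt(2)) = u^3 + 3*sqrt(2)*u^2 - 36*u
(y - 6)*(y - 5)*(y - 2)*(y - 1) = y^4 - 14*y^3 + 65*y^2 - 112*y + 60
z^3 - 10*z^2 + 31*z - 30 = (z - 5)*(z - 3)*(z - 2)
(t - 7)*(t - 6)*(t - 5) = t^3 - 18*t^2 + 107*t - 210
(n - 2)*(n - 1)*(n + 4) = n^3 + n^2 - 10*n + 8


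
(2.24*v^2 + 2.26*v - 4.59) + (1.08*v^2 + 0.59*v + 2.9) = 3.32*v^2 + 2.85*v - 1.69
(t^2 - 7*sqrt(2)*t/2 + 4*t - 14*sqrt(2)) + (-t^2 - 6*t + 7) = -7*sqrt(2)*t/2 - 2*t - 14*sqrt(2) + 7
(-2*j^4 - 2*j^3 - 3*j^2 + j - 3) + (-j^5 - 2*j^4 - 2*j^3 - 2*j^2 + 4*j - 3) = -j^5 - 4*j^4 - 4*j^3 - 5*j^2 + 5*j - 6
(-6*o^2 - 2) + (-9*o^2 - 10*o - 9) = -15*o^2 - 10*o - 11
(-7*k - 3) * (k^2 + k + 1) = -7*k^3 - 10*k^2 - 10*k - 3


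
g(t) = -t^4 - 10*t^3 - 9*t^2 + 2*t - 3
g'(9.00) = -5506.00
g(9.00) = -14565.00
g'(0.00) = 2.00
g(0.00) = -3.00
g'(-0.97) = -5.12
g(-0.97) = -5.17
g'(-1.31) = -16.91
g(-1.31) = -1.53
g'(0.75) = -30.06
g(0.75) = -11.10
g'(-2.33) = -68.33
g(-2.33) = 40.50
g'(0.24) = -4.10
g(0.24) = -3.18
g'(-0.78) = -0.31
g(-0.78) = -5.66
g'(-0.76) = 0.11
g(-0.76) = -5.66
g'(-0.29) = 4.79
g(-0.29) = -4.10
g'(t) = -4*t^3 - 30*t^2 - 18*t + 2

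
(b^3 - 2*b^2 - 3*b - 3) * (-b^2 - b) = -b^5 + b^4 + 5*b^3 + 6*b^2 + 3*b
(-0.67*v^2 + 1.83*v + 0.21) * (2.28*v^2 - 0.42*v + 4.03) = -1.5276*v^4 + 4.4538*v^3 - 2.9899*v^2 + 7.2867*v + 0.8463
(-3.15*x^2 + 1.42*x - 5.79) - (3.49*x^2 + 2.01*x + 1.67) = -6.64*x^2 - 0.59*x - 7.46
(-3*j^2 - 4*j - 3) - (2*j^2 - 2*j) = -5*j^2 - 2*j - 3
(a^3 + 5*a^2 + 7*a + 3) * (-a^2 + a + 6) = -a^5 - 4*a^4 + 4*a^3 + 34*a^2 + 45*a + 18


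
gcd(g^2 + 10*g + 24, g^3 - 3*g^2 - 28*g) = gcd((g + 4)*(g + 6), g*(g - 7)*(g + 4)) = g + 4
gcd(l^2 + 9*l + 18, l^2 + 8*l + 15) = l + 3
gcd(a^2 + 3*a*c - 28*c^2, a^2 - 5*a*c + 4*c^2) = a - 4*c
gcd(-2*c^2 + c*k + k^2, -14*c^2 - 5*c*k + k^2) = 2*c + k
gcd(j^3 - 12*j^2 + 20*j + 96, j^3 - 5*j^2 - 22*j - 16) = j^2 - 6*j - 16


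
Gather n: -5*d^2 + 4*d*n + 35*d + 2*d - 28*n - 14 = -5*d^2 + 37*d + n*(4*d - 28) - 14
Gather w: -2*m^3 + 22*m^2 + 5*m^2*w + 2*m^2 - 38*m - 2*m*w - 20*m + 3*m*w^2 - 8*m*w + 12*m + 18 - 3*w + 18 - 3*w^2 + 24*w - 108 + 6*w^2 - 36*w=-2*m^3 + 24*m^2 - 46*m + w^2*(3*m + 3) + w*(5*m^2 - 10*m - 15) - 72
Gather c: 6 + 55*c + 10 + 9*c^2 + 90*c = 9*c^2 + 145*c + 16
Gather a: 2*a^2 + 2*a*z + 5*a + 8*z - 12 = 2*a^2 + a*(2*z + 5) + 8*z - 12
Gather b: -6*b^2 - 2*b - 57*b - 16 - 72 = -6*b^2 - 59*b - 88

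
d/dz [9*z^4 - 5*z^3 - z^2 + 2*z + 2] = 36*z^3 - 15*z^2 - 2*z + 2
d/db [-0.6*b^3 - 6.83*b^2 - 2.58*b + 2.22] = -1.8*b^2 - 13.66*b - 2.58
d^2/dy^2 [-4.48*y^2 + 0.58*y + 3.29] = -8.96000000000000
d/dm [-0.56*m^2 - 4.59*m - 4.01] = -1.12*m - 4.59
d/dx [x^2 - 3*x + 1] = 2*x - 3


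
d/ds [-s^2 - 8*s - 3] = -2*s - 8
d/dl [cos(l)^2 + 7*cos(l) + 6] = -(2*cos(l) + 7)*sin(l)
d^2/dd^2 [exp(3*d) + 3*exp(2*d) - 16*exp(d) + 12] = (9*exp(2*d) + 12*exp(d) - 16)*exp(d)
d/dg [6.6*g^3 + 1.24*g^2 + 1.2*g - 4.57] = 19.8*g^2 + 2.48*g + 1.2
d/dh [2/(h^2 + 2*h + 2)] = 4*(-h - 1)/(h^2 + 2*h + 2)^2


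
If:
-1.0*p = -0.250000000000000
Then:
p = 0.25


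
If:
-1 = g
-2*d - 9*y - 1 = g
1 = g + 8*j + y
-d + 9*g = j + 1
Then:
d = -369/37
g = -1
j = -1/37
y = 82/37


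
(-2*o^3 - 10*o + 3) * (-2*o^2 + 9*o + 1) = 4*o^5 - 18*o^4 + 18*o^3 - 96*o^2 + 17*o + 3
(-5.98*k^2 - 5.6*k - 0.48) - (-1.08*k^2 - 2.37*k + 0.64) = -4.9*k^2 - 3.23*k - 1.12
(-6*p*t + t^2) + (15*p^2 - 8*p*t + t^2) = 15*p^2 - 14*p*t + 2*t^2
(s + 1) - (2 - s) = 2*s - 1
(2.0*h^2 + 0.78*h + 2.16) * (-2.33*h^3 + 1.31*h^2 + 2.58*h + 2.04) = -4.66*h^5 + 0.8026*h^4 + 1.149*h^3 + 8.922*h^2 + 7.164*h + 4.4064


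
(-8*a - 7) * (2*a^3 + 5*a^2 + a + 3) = -16*a^4 - 54*a^3 - 43*a^2 - 31*a - 21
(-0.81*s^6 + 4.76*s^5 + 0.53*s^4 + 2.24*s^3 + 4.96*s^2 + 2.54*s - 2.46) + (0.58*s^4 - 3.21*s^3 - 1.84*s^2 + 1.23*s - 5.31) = -0.81*s^6 + 4.76*s^5 + 1.11*s^4 - 0.97*s^3 + 3.12*s^2 + 3.77*s - 7.77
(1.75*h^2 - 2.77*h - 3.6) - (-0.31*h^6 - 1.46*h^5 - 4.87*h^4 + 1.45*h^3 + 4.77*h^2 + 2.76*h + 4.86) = 0.31*h^6 + 1.46*h^5 + 4.87*h^4 - 1.45*h^3 - 3.02*h^2 - 5.53*h - 8.46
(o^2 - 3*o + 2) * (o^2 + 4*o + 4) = o^4 + o^3 - 6*o^2 - 4*o + 8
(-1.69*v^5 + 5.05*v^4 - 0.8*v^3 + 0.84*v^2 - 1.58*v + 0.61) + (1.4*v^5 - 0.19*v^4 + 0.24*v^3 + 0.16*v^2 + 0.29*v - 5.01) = -0.29*v^5 + 4.86*v^4 - 0.56*v^3 + 1.0*v^2 - 1.29*v - 4.4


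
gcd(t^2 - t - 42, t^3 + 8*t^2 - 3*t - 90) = t + 6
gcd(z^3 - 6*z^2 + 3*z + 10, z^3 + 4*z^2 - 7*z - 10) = z^2 - z - 2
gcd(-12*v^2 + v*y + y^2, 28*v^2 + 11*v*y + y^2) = 4*v + y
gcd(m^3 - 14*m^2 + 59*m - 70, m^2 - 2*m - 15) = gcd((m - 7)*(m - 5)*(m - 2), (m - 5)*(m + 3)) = m - 5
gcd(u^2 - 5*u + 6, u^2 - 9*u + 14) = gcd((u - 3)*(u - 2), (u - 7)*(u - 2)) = u - 2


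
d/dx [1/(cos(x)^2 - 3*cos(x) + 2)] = (2*cos(x) - 3)*sin(x)/(cos(x)^2 - 3*cos(x) + 2)^2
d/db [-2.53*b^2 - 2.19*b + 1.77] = -5.06*b - 2.19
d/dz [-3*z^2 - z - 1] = -6*z - 1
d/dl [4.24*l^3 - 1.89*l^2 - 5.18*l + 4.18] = 12.72*l^2 - 3.78*l - 5.18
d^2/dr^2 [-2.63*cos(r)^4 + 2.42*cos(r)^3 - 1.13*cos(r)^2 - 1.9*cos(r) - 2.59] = 42.08*cos(r)^4 - 21.78*cos(r)^3 - 27.04*cos(r)^2 + 16.42*cos(r) - 2.26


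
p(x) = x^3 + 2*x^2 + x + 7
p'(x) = 3*x^2 + 4*x + 1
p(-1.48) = 6.66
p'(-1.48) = 1.65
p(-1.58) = 6.47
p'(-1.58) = 2.17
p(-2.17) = 4.03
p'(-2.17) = 6.45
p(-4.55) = -50.34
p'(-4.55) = 44.91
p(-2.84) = -2.62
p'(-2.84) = 13.84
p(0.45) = 7.95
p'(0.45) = 3.41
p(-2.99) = -4.84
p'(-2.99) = 15.86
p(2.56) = 39.44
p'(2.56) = 30.90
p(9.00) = 907.00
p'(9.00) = 280.00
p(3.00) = 55.00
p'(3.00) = 40.00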